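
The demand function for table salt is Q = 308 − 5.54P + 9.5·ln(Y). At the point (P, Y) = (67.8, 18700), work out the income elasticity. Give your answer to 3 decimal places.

0.368

At P = 67.8, Y = 18700: Q = 25.833.
Holding P constant, ∂Q/∂Y = 9.5/Y = 0.000508021.
η_Y = (∂Q/∂Y)·(Y/Q) = 0.000508021 × (18700/25.833) = 0.368.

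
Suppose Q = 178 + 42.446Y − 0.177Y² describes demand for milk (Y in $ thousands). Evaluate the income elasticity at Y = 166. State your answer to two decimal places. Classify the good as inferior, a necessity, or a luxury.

At Y = 166: Q = 2346.6240.
dQ/dY = 42.446 − 0.354Y = -16.31800.
η = (dQ/dY)·(Y/Q) = -16.31800 × (166/2346.6240) = -1.15.
η < 0 ⇒ inferior good.

-1.15 (inferior good)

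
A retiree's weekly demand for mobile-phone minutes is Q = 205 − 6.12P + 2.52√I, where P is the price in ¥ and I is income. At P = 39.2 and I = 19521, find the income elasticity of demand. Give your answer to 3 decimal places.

At P = 39.2, I = 19521: Q = 317.184.
Holding P constant, ∂Q/∂I = 2.52/(2√I) = 0.00901819.
η_I = (∂Q/∂I)·(I/Q) = 0.00901819 × (19521/317.184) = 0.555.

0.555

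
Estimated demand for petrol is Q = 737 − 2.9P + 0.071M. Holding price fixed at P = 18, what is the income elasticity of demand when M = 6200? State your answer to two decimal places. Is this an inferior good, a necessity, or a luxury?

0.39 (necessity)

At P = 18, M = 6200: Q = 1125.000.
Holding P constant, ∂Q/∂M = 0.071.
η_M = (∂Q/∂M)·(M/Q) = 0.071 × (6200/1125.000) = 0.39.
Since 0 < η < 1, this is a necessity.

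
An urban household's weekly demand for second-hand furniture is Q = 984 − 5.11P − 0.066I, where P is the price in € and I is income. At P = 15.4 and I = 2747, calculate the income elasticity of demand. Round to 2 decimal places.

-0.25

At P = 15.4, I = 2747: Q = 724.004.
Holding P constant, ∂Q/∂I = −0.066.
η_I = (∂Q/∂I)·(I/Q) = -0.066 × (2747/724.004) = -0.25.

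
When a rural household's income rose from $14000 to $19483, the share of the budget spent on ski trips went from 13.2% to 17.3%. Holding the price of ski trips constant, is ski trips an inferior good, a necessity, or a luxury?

The budget share rises as income rises, so η > 1.

luxury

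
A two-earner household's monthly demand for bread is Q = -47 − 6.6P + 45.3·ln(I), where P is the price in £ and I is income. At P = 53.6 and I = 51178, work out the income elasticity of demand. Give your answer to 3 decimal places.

0.501

At P = 53.6, I = 51178: Q = 90.431.
Holding P constant, ∂Q/∂I = 45.3/I = 0.000885146.
η_I = (∂Q/∂I)·(I/Q) = 0.000885146 × (51178/90.431) = 0.501.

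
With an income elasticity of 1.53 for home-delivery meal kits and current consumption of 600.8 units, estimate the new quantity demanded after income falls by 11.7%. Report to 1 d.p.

493.3

%ΔQ ≈ η × %ΔI = 1.53 × (-11.7%) = -17.901%.
New Q ≈ 600.8 × (1 − 0.17901) = 493.3.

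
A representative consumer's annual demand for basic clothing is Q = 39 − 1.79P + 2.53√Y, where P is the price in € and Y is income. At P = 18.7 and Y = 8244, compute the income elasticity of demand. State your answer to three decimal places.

0.488

At P = 18.7, Y = 8244: Q = 235.242.
Holding P constant, ∂Q/∂Y = 2.53/(2√Y) = 0.0139323.
η_Y = (∂Q/∂Y)·(Y/Q) = 0.0139323 × (8244/235.242) = 0.488.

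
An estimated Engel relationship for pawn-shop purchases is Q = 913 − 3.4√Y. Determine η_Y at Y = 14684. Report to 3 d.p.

-0.411

At Y = 14684: Q = 500.996.
dQ/dY = -3.4/(2√Y) = -0.014029 at this income.
η = (dQ/dY)·(Y/Q) = -0.014029 × (14684/500.996) = -0.411.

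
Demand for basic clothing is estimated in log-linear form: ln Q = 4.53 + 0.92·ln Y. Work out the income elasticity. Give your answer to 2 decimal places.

0.92

In a log-linear demand, the coefficient on ln Y is the income elasticity.
So η = 0.92.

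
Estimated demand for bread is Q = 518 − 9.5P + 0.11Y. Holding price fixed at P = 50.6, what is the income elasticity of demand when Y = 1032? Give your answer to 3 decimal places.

At P = 50.6, Y = 1032: Q = 150.820.
Holding P constant, ∂Q/∂Y = 0.11.
η_Y = (∂Q/∂Y)·(Y/Q) = 0.11 × (1032/150.820) = 0.753.

0.753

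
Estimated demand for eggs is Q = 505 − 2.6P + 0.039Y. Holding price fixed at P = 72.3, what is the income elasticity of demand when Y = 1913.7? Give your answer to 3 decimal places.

0.191

At P = 72.3, Y = 1913.7: Q = 391.654.
Holding P constant, ∂Q/∂Y = 0.039.
η_Y = (∂Q/∂Y)·(Y/Q) = 0.039 × (1913.7/391.654) = 0.191.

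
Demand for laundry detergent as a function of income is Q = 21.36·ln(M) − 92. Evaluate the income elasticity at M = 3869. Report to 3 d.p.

At M = 3869: Q = 84.450.
dQ/dM = 21.36/M = 0.00552081 at this income.
η = (dQ/dM)·(M/Q) = 0.00552081 × (3869/84.450) = 0.253.

0.253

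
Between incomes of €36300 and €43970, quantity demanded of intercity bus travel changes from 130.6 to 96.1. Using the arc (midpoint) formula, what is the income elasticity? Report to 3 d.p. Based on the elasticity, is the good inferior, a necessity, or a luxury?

ΔQ = 96.1 − 130.6 = -34.5; midpoint Q̄ = (130.6 + 96.1)/2 = 113.35.
ΔI = 43970 − 36300 = 7670; midpoint Ī = (36300 + 43970)/2 = 40135.
η = (ΔQ/Q̄) ÷ (ΔI/Ī) = (-34.5/113.35) ÷ (7670/40135) = -1.593.
η < 0 ⇒ inferior good.

-1.593 (inferior good)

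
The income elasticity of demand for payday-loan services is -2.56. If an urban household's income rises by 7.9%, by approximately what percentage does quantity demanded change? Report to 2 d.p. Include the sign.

%ΔQ ≈ η × %ΔI = -2.56 × 7.9% = -20.22%.

-20.22%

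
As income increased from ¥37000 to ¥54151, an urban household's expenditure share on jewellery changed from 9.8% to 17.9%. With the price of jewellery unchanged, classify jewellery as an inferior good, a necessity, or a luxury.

The budget share rises as income rises, so η > 1.

luxury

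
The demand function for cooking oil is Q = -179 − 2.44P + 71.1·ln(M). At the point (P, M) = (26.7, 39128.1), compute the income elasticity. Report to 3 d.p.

0.140

At P = 26.7, M = 39128.1: Q = 507.706.
Holding P constant, ∂Q/∂M = 71.1/M = 0.00181711.
η_M = (∂Q/∂M)·(M/Q) = 0.00181711 × (39128.1/507.706) = 0.140.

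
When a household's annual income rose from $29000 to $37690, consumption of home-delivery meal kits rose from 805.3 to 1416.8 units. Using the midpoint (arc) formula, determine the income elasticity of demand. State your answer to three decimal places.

2.112

ΔQ = 1416.8 − 805.3 = 611.5; midpoint Q̄ = (805.3 + 1416.8)/2 = 1111.05.
ΔI = 37690 − 29000 = 8690; midpoint Ī = (29000 + 37690)/2 = 33345.
η = (ΔQ/Q̄) ÷ (ΔI/Ī) = (611.5/1111.05) ÷ (8690/33345) = 2.112.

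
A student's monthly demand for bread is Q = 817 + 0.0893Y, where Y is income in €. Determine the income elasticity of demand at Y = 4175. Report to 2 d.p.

0.31

At Y = 4175: Q = 1189.828.
dQ/dY = 0.0893.
η = (dQ/dY)·(Y/Q) = 0.0893 × (4175/1189.828) = 0.31.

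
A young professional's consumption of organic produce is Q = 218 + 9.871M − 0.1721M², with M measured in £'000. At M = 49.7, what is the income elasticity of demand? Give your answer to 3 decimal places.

At M = 49.7: Q = 283.4862.
dQ/dM = 9.871 − 0.3442M = -7.23574.
η = (dQ/dM)·(M/Q) = -7.23574 × (49.7/283.4862) = -1.269.

-1.269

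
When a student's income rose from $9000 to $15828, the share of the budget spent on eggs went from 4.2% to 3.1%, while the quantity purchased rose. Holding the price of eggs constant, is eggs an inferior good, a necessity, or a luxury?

necessity

Quantity rises but the budget share falls as income rises, so 0 < η < 1.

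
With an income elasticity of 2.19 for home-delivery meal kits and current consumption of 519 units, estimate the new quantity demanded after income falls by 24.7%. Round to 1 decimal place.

%ΔQ ≈ η × %ΔI = 2.19 × (-24.7%) = -54.093%.
New Q ≈ 519 × (1 − 0.54093) = 238.3.

238.3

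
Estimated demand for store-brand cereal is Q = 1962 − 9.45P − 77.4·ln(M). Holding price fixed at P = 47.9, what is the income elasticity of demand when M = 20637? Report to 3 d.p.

-0.105

At P = 47.9, M = 20637: Q = 740.388.
Holding P constant, ∂Q/∂M = -77.4/M = -0.00375055.
η_M = (∂Q/∂M)·(M/Q) = -0.00375055 × (20637/740.388) = -0.105.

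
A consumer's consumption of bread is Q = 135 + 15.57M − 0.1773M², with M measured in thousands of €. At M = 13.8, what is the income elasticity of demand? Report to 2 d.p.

At M = 13.8: Q = 316.1010.
dQ/dM = 15.57 − 0.3546M = 10.67652.
η = (dQ/dM)·(M/Q) = 10.67652 × (13.8/316.1010) = 0.47.

0.47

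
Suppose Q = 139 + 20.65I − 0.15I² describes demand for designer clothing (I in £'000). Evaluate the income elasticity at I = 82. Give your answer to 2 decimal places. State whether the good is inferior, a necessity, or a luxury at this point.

-0.39 (inferior good)

At I = 82: Q = 823.7000.
dQ/dI = 20.65 − 0.3I = -3.95000.
η = (dQ/dI)·(I/Q) = -3.95000 × (82/823.7000) = -0.39.
η < 0 ⇒ inferior good.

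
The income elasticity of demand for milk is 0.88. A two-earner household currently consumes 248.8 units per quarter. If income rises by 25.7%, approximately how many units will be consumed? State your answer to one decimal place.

305.1

%ΔQ ≈ η × %ΔI = 0.88 × 25.7% = 22.616%.
New Q ≈ 248.8 × (1 + 0.22616) = 305.1.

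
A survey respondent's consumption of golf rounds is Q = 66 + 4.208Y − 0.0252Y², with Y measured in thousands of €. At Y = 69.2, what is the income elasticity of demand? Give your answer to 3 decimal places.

0.211

At Y = 69.2: Q = 236.5199.
dQ/dY = 4.208 − 0.0504Y = 0.72032.
η = (dQ/dY)·(Y/Q) = 0.72032 × (69.2/236.5199) = 0.211.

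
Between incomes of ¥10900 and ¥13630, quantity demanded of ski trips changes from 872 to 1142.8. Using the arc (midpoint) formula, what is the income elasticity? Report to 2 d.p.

ΔQ = 1142.8 − 872 = 270.8; midpoint Q̄ = (872 + 1142.8)/2 = 1007.4.
ΔI = 13630 − 10900 = 2730; midpoint Ī = (10900 + 13630)/2 = 12265.
η = (ΔQ/Q̄) ÷ (ΔI/Ī) = (270.8/1007.4) ÷ (2730/12265) = 1.21.

1.21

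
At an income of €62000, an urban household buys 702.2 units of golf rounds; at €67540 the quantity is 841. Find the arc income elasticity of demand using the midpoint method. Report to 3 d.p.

ΔQ = 841 − 702.2 = 138.8; midpoint Q̄ = (702.2 + 841)/2 = 771.6.
ΔI = 67540 − 62000 = 5540; midpoint Ī = (62000 + 67540)/2 = 64770.
η = (ΔQ/Q̄) ÷ (ΔI/Ī) = (138.8/771.6) ÷ (5540/64770) = 2.103.

2.103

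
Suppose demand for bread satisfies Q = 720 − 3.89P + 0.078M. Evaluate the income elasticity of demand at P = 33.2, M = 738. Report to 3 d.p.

At P = 33.2, M = 738: Q = 648.416.
Holding P constant, ∂Q/∂M = 0.078.
η_M = (∂Q/∂M)·(M/Q) = 0.078 × (738/648.416) = 0.089.

0.089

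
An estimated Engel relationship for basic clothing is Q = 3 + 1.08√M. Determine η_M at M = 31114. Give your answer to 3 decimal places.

0.492

At M = 31114: Q = 193.503.
dQ/dM = 1.08/(2√M) = 0.00306137 at this income.
η = (dQ/dM)·(M/Q) = 0.00306137 × (31114/193.503) = 0.492.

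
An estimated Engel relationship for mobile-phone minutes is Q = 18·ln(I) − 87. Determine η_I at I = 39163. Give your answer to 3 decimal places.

0.174

At I = 39163: Q = 103.359.
dQ/dI = 18/I = 0.000459617 at this income.
η = (dQ/dI)·(I/Q) = 0.000459617 × (39163/103.359) = 0.174.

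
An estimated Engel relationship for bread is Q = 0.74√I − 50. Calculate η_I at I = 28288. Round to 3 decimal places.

At I = 28288: Q = 74.461.
dQ/dI = 0.74/(2√I) = 0.00219989 at this income.
η = (dQ/dI)·(I/Q) = 0.00219989 × (28288/74.461) = 0.836.

0.836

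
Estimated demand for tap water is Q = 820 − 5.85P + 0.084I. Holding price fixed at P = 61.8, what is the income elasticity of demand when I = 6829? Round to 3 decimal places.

0.556

At P = 61.8, I = 6829: Q = 1032.106.
Holding P constant, ∂Q/∂I = 0.084.
η_I = (∂Q/∂I)·(I/Q) = 0.084 × (6829/1032.106) = 0.556.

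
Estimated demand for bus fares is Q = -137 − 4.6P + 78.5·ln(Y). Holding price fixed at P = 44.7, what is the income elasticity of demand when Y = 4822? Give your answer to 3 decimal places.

0.243

At P = 44.7, Y = 4822: Q = 323.134.
Holding P constant, ∂Q/∂Y = 78.5/Y = 0.0162796.
η_Y = (∂Q/∂Y)·(Y/Q) = 0.0162796 × (4822/323.134) = 0.243.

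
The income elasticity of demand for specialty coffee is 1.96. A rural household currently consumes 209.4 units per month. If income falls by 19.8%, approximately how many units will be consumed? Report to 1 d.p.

128.1

%ΔQ ≈ η × %ΔI = 1.96 × (-19.8%) = -38.808%.
New Q ≈ 209.4 × (1 − 0.38808) = 128.1.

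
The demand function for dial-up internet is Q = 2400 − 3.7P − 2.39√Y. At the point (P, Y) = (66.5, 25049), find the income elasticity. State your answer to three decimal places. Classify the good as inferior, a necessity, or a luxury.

At P = 66.5, Y = 25049: Q = 1775.688.
Holding P constant, ∂Q/∂Y = -2.39/(2√Y) = -0.00755045.
η_Y = (∂Q/∂Y)·(Y/Q) = -0.00755045 × (25049/1775.688) = -0.107.
Since η < 0, this is an inferior good.

-0.107 (inferior good)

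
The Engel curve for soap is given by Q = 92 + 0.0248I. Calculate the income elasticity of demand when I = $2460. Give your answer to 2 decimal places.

At I = 2460: Q = 153.008.
dQ/dI = 0.0248.
η = (dQ/dI)·(I/Q) = 0.0248 × (2460/153.008) = 0.40.

0.40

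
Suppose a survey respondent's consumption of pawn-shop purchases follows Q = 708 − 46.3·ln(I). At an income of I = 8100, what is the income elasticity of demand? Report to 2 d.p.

At I = 8100: Q = 291.318.
dQ/dI = -46.3/I = -0.00571605 at this income.
η = (dQ/dI)·(I/Q) = -0.00571605 × (8100/291.318) = -0.16.

-0.16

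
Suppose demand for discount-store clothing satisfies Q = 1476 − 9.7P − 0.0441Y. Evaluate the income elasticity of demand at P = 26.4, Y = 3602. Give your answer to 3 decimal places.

-0.150

At P = 26.4, Y = 3602: Q = 1061.072.
Holding P constant, ∂Q/∂Y = −0.0441.
η_Y = (∂Q/∂Y)·(Y/Q) = -0.0441 × (3602/1061.072) = -0.150.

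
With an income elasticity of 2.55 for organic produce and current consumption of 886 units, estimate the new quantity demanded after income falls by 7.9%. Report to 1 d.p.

707.5

%ΔQ ≈ η × %ΔI = 2.55 × (-7.9%) = -20.145%.
New Q ≈ 886 × (1 − 0.20145) = 707.5.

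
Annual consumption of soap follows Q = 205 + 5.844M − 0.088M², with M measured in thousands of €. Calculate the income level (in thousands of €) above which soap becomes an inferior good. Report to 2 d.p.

33.20

dQ/dM = 5.844 − 0.176M.
The good is inferior where dQ/dM < 0. Setting dQ/dM = 0 gives M = 5.844 / 0.176 = 33.20.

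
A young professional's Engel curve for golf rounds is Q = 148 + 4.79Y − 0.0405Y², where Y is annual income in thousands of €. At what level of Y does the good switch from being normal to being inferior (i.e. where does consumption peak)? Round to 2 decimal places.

59.14

dQ/dY = 4.79 − 0.081Y.
The good is inferior where dQ/dY < 0. Setting dQ/dY = 0 gives Y = 4.79 / 0.081 = 59.14.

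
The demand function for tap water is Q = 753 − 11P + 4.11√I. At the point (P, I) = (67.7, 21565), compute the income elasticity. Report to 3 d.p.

0.493

At P = 67.7, I = 21565: Q = 611.855.
Holding P constant, ∂Q/∂I = 4.11/(2√I) = 0.0139938.
η_I = (∂Q/∂I)·(I/Q) = 0.0139938 × (21565/611.855) = 0.493.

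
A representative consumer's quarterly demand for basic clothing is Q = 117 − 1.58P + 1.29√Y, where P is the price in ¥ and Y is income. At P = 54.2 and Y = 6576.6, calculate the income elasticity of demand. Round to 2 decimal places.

At P = 54.2, Y = 6576.6: Q = 135.978.
Holding P constant, ∂Q/∂Y = 1.29/(2√Y) = 0.00795351.
η_Y = (∂Q/∂Y)·(Y/Q) = 0.00795351 × (6576.6/135.978) = 0.38.

0.38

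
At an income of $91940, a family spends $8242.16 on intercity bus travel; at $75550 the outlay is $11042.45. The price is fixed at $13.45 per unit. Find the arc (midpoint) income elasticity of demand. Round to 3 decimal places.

With a constant price, Q₁ = 8242.16/13.45 = 612.800 and Q₂ = 11042.45/13.45 = 821.000 (equivalently, work directly with expenditure since P cancels).
Midpoint %ΔQ = (11042.45 − 8242.16)/9642.31 = 0.29042; midpoint %ΔI = (75550 − 91940)/83745 = -0.19571.
η = 0.29042 / -0.19571 = -1.484.

-1.484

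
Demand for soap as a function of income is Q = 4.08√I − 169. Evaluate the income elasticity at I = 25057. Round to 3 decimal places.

At I = 25057: Q = 476.840.
dQ/dI = 4.08/(2√I) = 0.0128874 at this income.
η = (dQ/dI)·(I/Q) = 0.0128874 × (25057/476.840) = 0.677.

0.677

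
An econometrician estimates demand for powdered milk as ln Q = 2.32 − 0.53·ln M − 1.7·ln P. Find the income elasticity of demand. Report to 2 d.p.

-0.53

In a log-linear demand, the coefficient on ln M is the income elasticity.
So η = -0.53.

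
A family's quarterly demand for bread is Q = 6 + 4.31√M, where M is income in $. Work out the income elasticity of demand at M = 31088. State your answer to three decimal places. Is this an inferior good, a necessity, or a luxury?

At M = 31088: Q = 765.930.
dQ/dM = 4.31/(2√M) = 0.0122222 at this income.
η = (dQ/dM)·(M/Q) = 0.0122222 × (31088/765.930) = 0.496.
Since 0 < η < 1, the good is a necessity.

0.496 (necessity)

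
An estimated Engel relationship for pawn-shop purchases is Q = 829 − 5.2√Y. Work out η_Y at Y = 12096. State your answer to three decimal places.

At Y = 12096: Q = 257.095.
dQ/dY = -5.2/(2√Y) = -0.0236403 at this income.
η = (dQ/dY)·(Y/Q) = -0.0236403 × (12096/257.095) = -1.112.

-1.112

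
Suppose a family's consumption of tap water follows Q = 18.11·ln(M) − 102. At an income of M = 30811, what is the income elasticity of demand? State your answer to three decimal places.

At M = 30811: Q = 85.178.
dQ/dM = 18.11/M = 0.000587777 at this income.
η = (dQ/dM)·(M/Q) = 0.000587777 × (30811/85.178) = 0.213.

0.213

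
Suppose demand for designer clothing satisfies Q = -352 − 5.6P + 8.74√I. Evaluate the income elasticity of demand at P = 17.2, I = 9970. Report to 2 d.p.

At P = 17.2, I = 9970: Q = 424.368.
Holding P constant, ∂Q/∂I = 8.74/(2√I) = 0.0437657.
η_I = (∂Q/∂I)·(I/Q) = 0.0437657 × (9970/424.368) = 1.03.

1.03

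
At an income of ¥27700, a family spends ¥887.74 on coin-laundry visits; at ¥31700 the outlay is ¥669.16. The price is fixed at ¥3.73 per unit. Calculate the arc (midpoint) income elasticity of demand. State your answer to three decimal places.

With a constant price, Q₁ = 887.74/3.73 = 238.000 and Q₂ = 669.16/3.73 = 179.399 (equivalently, work directly with expenditure since P cancels).
Midpoint %ΔQ = (669.16 − 887.74)/778.45 = -0.28079; midpoint %ΔI = (31700 − 27700)/29700 = 0.13468.
η = -0.28079 / 0.13468 = -2.085.

-2.085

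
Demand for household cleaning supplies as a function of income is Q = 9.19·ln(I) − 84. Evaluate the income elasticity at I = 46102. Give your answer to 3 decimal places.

At I = 46102: Q = 14.688.
dQ/dI = 9.19/I = 0.000199341 at this income.
η = (dQ/dI)·(I/Q) = 0.000199341 × (46102/14.688) = 0.626.

0.626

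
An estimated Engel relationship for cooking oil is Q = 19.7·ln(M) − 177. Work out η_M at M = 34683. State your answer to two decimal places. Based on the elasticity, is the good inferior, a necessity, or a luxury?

0.68 (necessity)

At M = 34683: Q = 28.944.
dQ/dM = 19.7/M = 0.000568002 at this income.
η = (dQ/dM)·(M/Q) = 0.000568002 × (34683/28.944) = 0.68.
Since 0 < η < 1, the good is a necessity.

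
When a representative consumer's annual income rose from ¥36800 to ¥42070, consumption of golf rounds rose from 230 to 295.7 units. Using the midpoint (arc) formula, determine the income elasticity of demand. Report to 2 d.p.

ΔQ = 295.7 − 230 = 65.7; midpoint Q̄ = (230 + 295.7)/2 = 262.85.
ΔI = 42070 − 36800 = 5270; midpoint Ī = (36800 + 42070)/2 = 39435.
η = (ΔQ/Q̄) ÷ (ΔI/Ī) = (65.7/262.85) ÷ (5270/39435) = 1.87.

1.87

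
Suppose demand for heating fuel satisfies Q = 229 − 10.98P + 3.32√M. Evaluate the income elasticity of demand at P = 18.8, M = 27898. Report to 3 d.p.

At P = 18.8, M = 27898: Q = 577.105.
Holding P constant, ∂Q/∂M = 3.32/(2√M) = 0.00993852.
η_M = (∂Q/∂M)·(M/Q) = 0.00993852 × (27898/577.105) = 0.480.

0.480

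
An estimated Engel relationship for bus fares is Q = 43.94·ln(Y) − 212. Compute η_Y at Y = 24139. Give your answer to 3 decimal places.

At Y = 24139: Q = 231.424.
dQ/dY = 43.94/Y = 0.00182029 at this income.
η = (dQ/dY)·(Y/Q) = 0.00182029 × (24139/231.424) = 0.190.

0.190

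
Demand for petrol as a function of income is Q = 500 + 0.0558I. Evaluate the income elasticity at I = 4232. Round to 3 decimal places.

0.321

At I = 4232: Q = 736.146.
dQ/dI = 0.0558.
η = (dQ/dI)·(I/Q) = 0.0558 × (4232/736.146) = 0.321.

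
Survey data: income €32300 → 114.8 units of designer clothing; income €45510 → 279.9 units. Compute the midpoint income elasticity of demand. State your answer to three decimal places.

ΔQ = 279.9 − 114.8 = 165.1; midpoint Q̄ = (114.8 + 279.9)/2 = 197.35.
ΔI = 45510 − 32300 = 13210; midpoint Ī = (32300 + 45510)/2 = 38905.
η = (ΔQ/Q̄) ÷ (ΔI/Ī) = (165.1/197.35) ÷ (13210/38905) = 2.464.

2.464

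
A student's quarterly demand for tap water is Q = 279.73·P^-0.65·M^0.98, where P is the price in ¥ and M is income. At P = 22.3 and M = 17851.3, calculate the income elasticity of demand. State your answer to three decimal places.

0.980

For a multiplicative demand Q = A·P^α·M^β, the income elasticity is β everywhere.
Here β = 0.98, so η = 0.980.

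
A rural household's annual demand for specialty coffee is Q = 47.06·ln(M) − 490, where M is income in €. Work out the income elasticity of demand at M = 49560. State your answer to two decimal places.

2.51

At M = 49560: Q = 18.763.
dQ/dM = 47.06/M = 0.000949556 at this income.
η = (dQ/dM)·(M/Q) = 0.000949556 × (49560/18.763) = 2.51.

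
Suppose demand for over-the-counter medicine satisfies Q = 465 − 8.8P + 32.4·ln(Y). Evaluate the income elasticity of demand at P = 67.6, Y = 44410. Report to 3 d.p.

0.149

At P = 67.6, Y = 44410: Q = 216.840.
Holding P constant, ∂Q/∂Y = 32.4/Y = 0.000729565.
η_Y = (∂Q/∂Y)·(Y/Q) = 0.000729565 × (44410/216.840) = 0.149.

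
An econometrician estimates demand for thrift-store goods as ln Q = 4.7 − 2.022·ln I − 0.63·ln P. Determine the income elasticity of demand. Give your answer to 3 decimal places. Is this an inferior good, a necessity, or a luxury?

-2.022 (inferior good)

In a log-linear demand, the coefficient on ln I is the income elasticity.
So η = -2.022.
η < 0 ⇒ inferior good.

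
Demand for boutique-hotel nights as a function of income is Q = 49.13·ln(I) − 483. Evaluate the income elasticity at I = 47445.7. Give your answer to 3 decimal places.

At I = 47445.7: Q = 45.999.
dQ/dI = 49.13/I = 0.0010355 at this income.
η = (dQ/dI)·(I/Q) = 0.0010355 × (47445.7/45.999) = 1.068.

1.068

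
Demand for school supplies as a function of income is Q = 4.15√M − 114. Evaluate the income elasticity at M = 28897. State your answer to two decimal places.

At M = 28897: Q = 591.463.
dQ/dM = 4.15/(2√M) = 0.0122065 at this income.
η = (dQ/dM)·(M/Q) = 0.0122065 × (28897/591.463) = 0.60.

0.60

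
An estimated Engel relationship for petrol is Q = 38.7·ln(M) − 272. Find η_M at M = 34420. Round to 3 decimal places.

0.293

At M = 34420: Q = 132.275.
dQ/dM = 38.7/M = 0.00112435 at this income.
η = (dQ/dM)·(M/Q) = 0.00112435 × (34420/132.275) = 0.293.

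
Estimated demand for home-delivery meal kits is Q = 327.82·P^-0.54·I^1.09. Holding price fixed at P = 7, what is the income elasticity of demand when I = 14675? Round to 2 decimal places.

For a multiplicative demand Q = A·P^α·I^β, the income elasticity is β everywhere.
Here β = 1.09, so η = 1.09.

1.09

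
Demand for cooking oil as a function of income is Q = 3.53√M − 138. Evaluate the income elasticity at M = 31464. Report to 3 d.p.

At M = 31464: Q = 488.155.
dQ/dM = 3.53/(2√M) = 0.00995034 at this income.
η = (dQ/dM)·(M/Q) = 0.00995034 × (31464/488.155) = 0.641.

0.641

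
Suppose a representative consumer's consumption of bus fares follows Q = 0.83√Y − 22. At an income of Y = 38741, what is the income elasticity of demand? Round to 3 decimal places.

At Y = 38741: Q = 141.367.
dQ/dY = 0.83/(2√Y) = 0.00210845 at this income.
η = (dQ/dY)·(Y/Q) = 0.00210845 × (38741/141.367) = 0.578.

0.578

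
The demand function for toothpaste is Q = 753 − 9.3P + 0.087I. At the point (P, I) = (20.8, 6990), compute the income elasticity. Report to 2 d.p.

At P = 20.8, I = 6990: Q = 1167.690.
Holding P constant, ∂Q/∂I = 0.087.
η_I = (∂Q/∂I)·(I/Q) = 0.087 × (6990/1167.690) = 0.52.

0.52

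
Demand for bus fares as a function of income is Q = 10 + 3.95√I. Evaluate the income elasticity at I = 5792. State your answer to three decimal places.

At I = 5792: Q = 310.616.
dQ/dI = 3.95/(2√I) = 0.0259509 at this income.
η = (dQ/dI)·(I/Q) = 0.0259509 × (5792/310.616) = 0.484.

0.484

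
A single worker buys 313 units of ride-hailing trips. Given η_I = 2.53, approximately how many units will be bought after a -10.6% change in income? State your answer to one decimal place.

229.1

%ΔQ ≈ η × %ΔI = 2.53 × (-10.6%) = -26.818%.
New Q ≈ 313 × (1 − 0.26818) = 229.1.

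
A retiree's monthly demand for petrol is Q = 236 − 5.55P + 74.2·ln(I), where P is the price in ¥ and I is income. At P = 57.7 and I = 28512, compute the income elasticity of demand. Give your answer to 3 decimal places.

At P = 57.7, I = 28512: Q = 676.915.
Holding P constant, ∂Q/∂I = 74.2/I = 0.00260241.
η_I = (∂Q/∂I)·(I/Q) = 0.00260241 × (28512/676.915) = 0.110.

0.110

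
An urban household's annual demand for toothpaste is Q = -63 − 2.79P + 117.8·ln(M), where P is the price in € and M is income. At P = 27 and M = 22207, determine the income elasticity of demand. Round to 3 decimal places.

At P = 27, M = 22207: Q = 1040.632.
Holding P constant, ∂Q/∂M = 117.8/M = 0.00530463.
η_M = (∂Q/∂M)·(M/Q) = 0.00530463 × (22207/1040.632) = 0.113.

0.113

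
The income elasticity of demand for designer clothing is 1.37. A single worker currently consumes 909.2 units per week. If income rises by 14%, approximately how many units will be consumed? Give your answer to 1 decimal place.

%ΔQ ≈ η × %ΔI = 1.37 × 14% = 19.18%.
New Q ≈ 909.2 × (1 + 0.1918) = 1083.6.

1083.6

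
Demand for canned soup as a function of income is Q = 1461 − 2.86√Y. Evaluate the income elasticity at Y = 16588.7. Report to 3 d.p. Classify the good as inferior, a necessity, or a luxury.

-0.169 (inferior good)

At Y = 16588.7: Q = 1092.640.
dQ/dY = -2.86/(2√Y) = -0.0111027 at this income.
η = (dQ/dY)·(Y/Q) = -0.0111027 × (16588.7/1092.640) = -0.169.
Since η < 0, the good is an inferior good.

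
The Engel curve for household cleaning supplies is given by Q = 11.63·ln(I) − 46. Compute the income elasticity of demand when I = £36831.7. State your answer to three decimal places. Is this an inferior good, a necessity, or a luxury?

0.152 (necessity)

At I = 36831.7: Q = 76.279.
dQ/dI = 11.63/I = 0.000315761 at this income.
η = (dQ/dI)·(I/Q) = 0.000315761 × (36831.7/76.279) = 0.152.
Since 0 < η < 1, the good is a necessity.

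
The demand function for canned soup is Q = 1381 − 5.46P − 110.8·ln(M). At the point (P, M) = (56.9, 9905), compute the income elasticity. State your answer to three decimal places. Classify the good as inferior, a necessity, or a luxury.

At P = 56.9, M = 9905: Q = 50.878.
Holding P constant, ∂Q/∂M = -110.8/M = -0.0111863.
η_M = (∂Q/∂M)·(M/Q) = -0.0111863 × (9905/50.878) = -2.178.
Since η < 0, this is an inferior good.

-2.178 (inferior good)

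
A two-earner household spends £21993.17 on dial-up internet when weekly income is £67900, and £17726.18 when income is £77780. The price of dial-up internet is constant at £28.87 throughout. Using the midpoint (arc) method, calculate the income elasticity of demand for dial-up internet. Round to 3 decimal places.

With a constant price, Q₁ = 21993.17/28.87 = 761.800 and Q₂ = 17726.18/28.87 = 614.000 (equivalently, work directly with expenditure since P cancels).
Midpoint %ΔQ = (17726.18 − 21993.17)/19859.68 = -0.21486; midpoint %ΔI = (77780 − 67900)/72840 = 0.13564.
η = -0.21486 / 0.13564 = -1.584.

-1.584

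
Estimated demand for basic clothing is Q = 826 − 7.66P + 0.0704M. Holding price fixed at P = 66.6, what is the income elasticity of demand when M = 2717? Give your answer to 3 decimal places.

At P = 66.6, M = 2717: Q = 507.121.
Holding P constant, ∂Q/∂M = 0.0704.
η_M = (∂Q/∂M)·(M/Q) = 0.0704 × (2717/507.121) = 0.377.

0.377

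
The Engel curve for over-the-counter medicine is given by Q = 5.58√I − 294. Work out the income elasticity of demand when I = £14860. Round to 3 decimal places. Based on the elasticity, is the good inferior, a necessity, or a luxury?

At I = 14860: Q = 386.211.
dQ/dI = 5.58/(2√I) = 0.0228873 at this income.
η = (dQ/dI)·(I/Q) = 0.0228873 × (14860/386.211) = 0.881.
Since 0 < η < 1, the good is a necessity.

0.881 (necessity)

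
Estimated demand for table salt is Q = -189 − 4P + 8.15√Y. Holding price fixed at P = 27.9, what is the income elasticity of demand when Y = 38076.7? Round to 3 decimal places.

0.617

At P = 27.9, Y = 38076.7: Q = 1289.730.
Holding P constant, ∂Q/∂Y = 8.15/(2√Y) = 0.0208832.
η_Y = (∂Q/∂Y)·(Y/Q) = 0.0208832 × (38076.7/1289.730) = 0.617.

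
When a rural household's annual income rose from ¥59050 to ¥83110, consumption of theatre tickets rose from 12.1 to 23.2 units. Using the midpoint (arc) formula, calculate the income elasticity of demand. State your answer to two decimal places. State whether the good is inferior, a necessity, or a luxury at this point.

ΔQ = 23.2 − 12.1 = 11.1; midpoint Q̄ = (12.1 + 23.2)/2 = 17.65.
ΔI = 83110 − 59050 = 24060; midpoint Ī = (59050 + 83110)/2 = 71080.
η = (ΔQ/Q̄) ÷ (ΔI/Ī) = (11.1/17.65) ÷ (24060/71080) = 1.86.
η > 1 ⇒ luxury.

1.86 (luxury)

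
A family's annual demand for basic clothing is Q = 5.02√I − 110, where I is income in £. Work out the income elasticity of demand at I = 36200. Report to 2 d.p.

At I = 36200: Q = 845.120.
dQ/dI = 5.02/(2√I) = 0.0131923 at this income.
η = (dQ/dI)·(I/Q) = 0.0131923 × (36200/845.120) = 0.57.

0.57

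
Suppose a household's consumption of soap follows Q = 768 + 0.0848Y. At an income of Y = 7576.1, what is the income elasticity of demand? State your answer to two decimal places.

0.46

At Y = 7576.1: Q = 1410.453.
dQ/dY = 0.0848.
η = (dQ/dY)·(Y/Q) = 0.0848 × (7576.1/1410.453) = 0.46.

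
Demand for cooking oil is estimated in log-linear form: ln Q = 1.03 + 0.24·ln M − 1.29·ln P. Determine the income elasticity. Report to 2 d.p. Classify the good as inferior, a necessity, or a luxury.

In a log-linear demand, the coefficient on ln M is the income elasticity.
So η = 0.24.
0 < η < 1 ⇒ necessity.

0.24 (necessity)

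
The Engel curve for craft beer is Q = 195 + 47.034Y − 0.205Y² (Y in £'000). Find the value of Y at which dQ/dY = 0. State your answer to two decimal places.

dQ/dY = 47.034 − 0.41Y.
The good is inferior where dQ/dY < 0. Setting dQ/dY = 0 gives Y = 47.034 / 0.41 = 114.72.

114.72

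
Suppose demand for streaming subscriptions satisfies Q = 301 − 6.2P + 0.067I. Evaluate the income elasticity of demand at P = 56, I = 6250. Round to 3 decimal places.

1.124

At P = 56, I = 6250: Q = 372.550.
Holding P constant, ∂Q/∂I = 0.067.
η_I = (∂Q/∂I)·(I/Q) = 0.067 × (6250/372.550) = 1.124.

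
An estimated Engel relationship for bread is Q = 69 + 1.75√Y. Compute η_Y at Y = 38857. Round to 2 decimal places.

0.42

At Y = 38857: Q = 413.963.
dQ/dY = 1.75/(2√Y) = 0.00443888 at this income.
η = (dQ/dY)·(Y/Q) = 0.00443888 × (38857/413.963) = 0.42.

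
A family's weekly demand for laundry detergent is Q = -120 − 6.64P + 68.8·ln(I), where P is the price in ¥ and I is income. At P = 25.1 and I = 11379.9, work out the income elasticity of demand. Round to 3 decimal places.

0.193

At P = 25.1, I = 11379.9: Q = 355.901.
Holding P constant, ∂Q/∂I = 68.8/I = 0.00604575.
η_I = (∂Q/∂I)·(I/Q) = 0.00604575 × (11379.9/355.901) = 0.193.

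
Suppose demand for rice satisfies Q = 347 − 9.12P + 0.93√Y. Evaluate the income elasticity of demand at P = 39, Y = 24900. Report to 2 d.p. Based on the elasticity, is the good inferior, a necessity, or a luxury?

At P = 39, Y = 24900: Q = 138.072.
Holding P constant, ∂Q/∂Y = 0.93/(2√Y) = 0.00294682.
η_Y = (∂Q/∂Y)·(Y/Q) = 0.00294682 × (24900/138.072) = 0.53.
Since 0 < η < 1, this is a necessity.

0.53 (necessity)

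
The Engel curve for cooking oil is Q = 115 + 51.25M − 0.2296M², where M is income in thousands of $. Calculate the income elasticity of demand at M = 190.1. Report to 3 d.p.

At M = 190.1: Q = 1560.3379.
dQ/dM = 51.25 − 0.4592M = -36.04392.
η = (dQ/dM)·(M/Q) = -36.04392 × (190.1/1560.3379) = -4.391.

-4.391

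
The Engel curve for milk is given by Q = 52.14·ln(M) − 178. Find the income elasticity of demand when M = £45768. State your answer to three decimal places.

At M = 45768: Q = 381.532.
dQ/dM = 52.14/M = 0.00113922 at this income.
η = (dQ/dM)·(M/Q) = 0.00113922 × (45768/381.532) = 0.137.

0.137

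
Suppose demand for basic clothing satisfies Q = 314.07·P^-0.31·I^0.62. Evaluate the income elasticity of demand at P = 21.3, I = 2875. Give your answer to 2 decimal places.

0.62

For a multiplicative demand Q = A·P^α·I^β, the income elasticity is β everywhere.
Here β = 0.62, so η = 0.62.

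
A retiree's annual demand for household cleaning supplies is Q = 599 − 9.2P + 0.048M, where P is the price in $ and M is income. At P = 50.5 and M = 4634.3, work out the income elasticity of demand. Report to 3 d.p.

At P = 50.5, M = 4634.3: Q = 356.846.
Holding P constant, ∂Q/∂M = 0.048.
η_M = (∂Q/∂M)·(M/Q) = 0.048 × (4634.3/356.846) = 0.623.

0.623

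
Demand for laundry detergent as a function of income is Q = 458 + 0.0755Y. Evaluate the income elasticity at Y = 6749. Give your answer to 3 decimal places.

At Y = 6749: Q = 967.550.
dQ/dY = 0.0755.
η = (dQ/dY)·(Y/Q) = 0.0755 × (6749/967.550) = 0.527.

0.527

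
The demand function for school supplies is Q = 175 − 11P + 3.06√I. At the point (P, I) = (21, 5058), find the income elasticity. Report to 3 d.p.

At P = 21, I = 5058: Q = 161.626.
Holding P constant, ∂Q/∂I = 3.06/(2√I) = 0.0215131.
η_I = (∂Q/∂I)·(I/Q) = 0.0215131 × (5058/161.626) = 0.673.

0.673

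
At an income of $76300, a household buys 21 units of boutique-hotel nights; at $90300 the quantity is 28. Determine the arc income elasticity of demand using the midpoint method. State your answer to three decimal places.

ΔQ = 28 − 21 = 7; midpoint Q̄ = (21 + 28)/2 = 24.5.
ΔI = 90300 − 76300 = 14000; midpoint Ī = (76300 + 90300)/2 = 83300.
η = (ΔQ/Q̄) ÷ (ΔI/Ī) = (7/24.5) ÷ (14000/83300) = 1.700.

1.700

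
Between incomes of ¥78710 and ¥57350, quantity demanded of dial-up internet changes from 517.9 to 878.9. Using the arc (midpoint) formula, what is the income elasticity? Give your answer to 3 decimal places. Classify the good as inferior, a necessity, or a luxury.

ΔQ = 878.9 − 517.9 = 361; midpoint Q̄ = (517.9 + 878.9)/2 = 698.4.
ΔI = 57350 − 78710 = -21360; midpoint Ī = (78710 + 57350)/2 = 68030.
η = (ΔQ/Q̄) ÷ (ΔI/Ī) = (361/698.4) ÷ (-21360/68030) = -1.646.
η < 0 ⇒ inferior good.

-1.646 (inferior good)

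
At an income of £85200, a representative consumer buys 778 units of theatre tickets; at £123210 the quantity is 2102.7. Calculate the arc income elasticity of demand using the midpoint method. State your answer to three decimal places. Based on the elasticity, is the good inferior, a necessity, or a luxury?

ΔQ = 2102.7 − 778 = 1324.7; midpoint Q̄ = (778 + 2102.7)/2 = 1440.35.
ΔI = 123210 − 85200 = 38010; midpoint Ī = (85200 + 123210)/2 = 104205.
η = (ΔQ/Q̄) ÷ (ΔI/Ī) = (1324.7/1440.35) ÷ (38010/104205) = 2.521.
η > 1 ⇒ luxury.

2.521 (luxury)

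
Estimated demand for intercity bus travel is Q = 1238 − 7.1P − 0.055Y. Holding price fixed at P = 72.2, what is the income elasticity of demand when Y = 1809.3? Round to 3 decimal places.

At P = 72.2, Y = 1809.3: Q = 625.869.
Holding P constant, ∂Q/∂Y = −0.055.
η_Y = (∂Q/∂Y)·(Y/Q) = -0.055 × (1809.3/625.869) = -0.159.

-0.159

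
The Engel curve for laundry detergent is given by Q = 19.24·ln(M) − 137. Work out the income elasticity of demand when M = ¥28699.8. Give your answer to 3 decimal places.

At M = 28699.8: Q = 60.492.
dQ/dM = 19.24/M = 0.000670388 at this income.
η = (dQ/dM)·(M/Q) = 0.000670388 × (28699.8/60.492) = 0.318.

0.318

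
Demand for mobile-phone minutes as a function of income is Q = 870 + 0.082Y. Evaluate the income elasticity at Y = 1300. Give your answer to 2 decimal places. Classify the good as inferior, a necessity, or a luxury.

At Y = 1300: Q = 976.600.
dQ/dY = 0.082.
η = (dQ/dY)·(Y/Q) = 0.082 × (1300/976.600) = 0.11.
Since 0 < η < 1, the good is a necessity.

0.11 (necessity)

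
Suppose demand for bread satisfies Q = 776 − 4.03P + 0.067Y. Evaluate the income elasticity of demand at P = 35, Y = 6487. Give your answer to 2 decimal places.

At P = 35, Y = 6487: Q = 1069.579.
Holding P constant, ∂Q/∂Y = 0.067.
η_Y = (∂Q/∂Y)·(Y/Q) = 0.067 × (6487/1069.579) = 0.41.

0.41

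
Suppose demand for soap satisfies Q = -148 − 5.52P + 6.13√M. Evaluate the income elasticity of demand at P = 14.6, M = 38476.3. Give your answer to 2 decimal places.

At P = 14.6, M = 38476.3: Q = 973.831.
Holding P constant, ∂Q/∂M = 6.13/(2√M) = 0.0156255.
η_M = (∂Q/∂M)·(M/Q) = 0.0156255 × (38476.3/973.831) = 0.62.

0.62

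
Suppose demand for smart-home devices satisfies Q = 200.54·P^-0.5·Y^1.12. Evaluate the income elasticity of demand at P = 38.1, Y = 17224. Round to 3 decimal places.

For a multiplicative demand Q = A·P^α·Y^β, the income elasticity is β everywhere.
Here β = 1.12, so η = 1.120.

1.120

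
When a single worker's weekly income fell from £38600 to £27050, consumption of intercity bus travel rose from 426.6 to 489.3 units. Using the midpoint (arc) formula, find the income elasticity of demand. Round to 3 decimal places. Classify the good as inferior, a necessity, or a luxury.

ΔQ = 489.3 − 426.6 = 62.7; midpoint Q̄ = (426.6 + 489.3)/2 = 457.95.
ΔI = 27050 − 38600 = -11550; midpoint Ī = (38600 + 27050)/2 = 32825.
η = (ΔQ/Q̄) ÷ (ΔI/Ī) = (62.7/457.95) ÷ (-11550/32825) = -0.389.
η < 0 ⇒ inferior good.

-0.389 (inferior good)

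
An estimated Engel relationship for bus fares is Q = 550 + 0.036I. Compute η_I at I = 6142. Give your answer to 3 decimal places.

At I = 6142: Q = 771.112.
dQ/dI = 0.036.
η = (dQ/dI)·(I/Q) = 0.036 × (6142/771.112) = 0.287.

0.287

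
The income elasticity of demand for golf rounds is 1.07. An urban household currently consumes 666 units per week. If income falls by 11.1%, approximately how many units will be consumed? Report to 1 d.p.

%ΔQ ≈ η × %ΔI = 1.07 × (-11.1%) = -11.877%.
New Q ≈ 666 × (1 − 0.11877) = 586.9.

586.9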